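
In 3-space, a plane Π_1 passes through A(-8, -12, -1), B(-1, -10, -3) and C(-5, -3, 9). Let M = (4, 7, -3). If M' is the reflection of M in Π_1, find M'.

(12, -9, 9)

AB = (7, 2, -2), AC = (3, 9, 10); a normal to Π_1 is AB × AC = (38, -76, 57).
Using A: Π_1 has equation 38x - 76y + 57z = 551.
λ = (n·M − d)/|n|² = (-551 − 551)/10469 = -2/19.
Reflection = M − 2λn = (4, 7, -3) − (-4/19)·(38, -76, 57) = (12, -9, 9).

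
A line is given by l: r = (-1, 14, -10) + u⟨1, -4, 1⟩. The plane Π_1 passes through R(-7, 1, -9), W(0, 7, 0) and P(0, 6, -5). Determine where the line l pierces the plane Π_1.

RW = (7, 6, 9), RP = (7, 5, 4); a normal to Π_1 is RW × RP = (-21, 35, -7).
Using R: Π_1 has equation -21x + 35y - 7z = 245.
Substitute r = (-1, 14, -10) + t(1, -4, 1) into the plane: 581 + (-168)t = 245, so t = 2.
Intersection: (-1, 14, -10) + 2·(1, -4, 1) = (1, 6, -8).

(1, 6, -8)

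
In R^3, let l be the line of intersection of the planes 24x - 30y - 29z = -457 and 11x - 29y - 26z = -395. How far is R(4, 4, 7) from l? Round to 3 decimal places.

6.668

Direction of l: (24, -30, -29) × (11, -29, -26) = (-61, 305, -366).
A point on l: solving the two plane equations with x = -3 gives (-3, 8, 5).
Taking (-3, 8, 5) on l with direction v = (-61, 305, -366): w = R − (-3, 8, 5) = (7, -4, 2), and w × v = (854, 2440, 1891).
Distance = |w × v| / |v| = √10258797 / √230702 ≈ 6.668.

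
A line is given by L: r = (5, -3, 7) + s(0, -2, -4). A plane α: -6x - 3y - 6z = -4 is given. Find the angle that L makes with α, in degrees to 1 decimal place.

sin θ = |n·v| / (|n||v|) = |30| / (√81 · √20) = 0.74536.
θ ≈ 48.2°.

48.2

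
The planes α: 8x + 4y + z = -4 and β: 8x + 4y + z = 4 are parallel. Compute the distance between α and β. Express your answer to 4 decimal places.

0.8889

Same normal n = (8, 4, 1) with |n| = √81; distance = |-4 − 4| / |n| = 8/√81 ≈ 0.8889.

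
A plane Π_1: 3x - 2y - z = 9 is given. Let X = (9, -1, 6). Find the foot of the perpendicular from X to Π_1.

Foot = X − λn with λ = (n·X − d)/|n|² = (23 − 9)/14 = 1.
Foot = (9, -1, 6) − 1·(3, -2, -1) = (6, 1, 7).

(6, 1, 7)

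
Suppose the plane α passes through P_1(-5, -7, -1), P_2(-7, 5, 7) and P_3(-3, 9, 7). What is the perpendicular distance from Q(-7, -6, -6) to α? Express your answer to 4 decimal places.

5.2222

P_1P_2 = (-2, 12, 8), P_1P_3 = (2, 16, 8); a normal to α is P_1P_2 × P_1P_3 = (-32, 32, -56).
Using P_1: α has equation -32x + 32y - 56z = -8.
n·Q − d = (-32)·(-7) + (32)·(-6) + (-56)·(-6) − (-8) = 376; |n| = √5184.
Distance = |376| / √5184 = 376/√5184 ≈ 5.2222.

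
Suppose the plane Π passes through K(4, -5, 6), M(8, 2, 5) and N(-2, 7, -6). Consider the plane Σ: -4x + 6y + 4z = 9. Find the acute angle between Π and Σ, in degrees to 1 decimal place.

KM = (4, 7, -1), KN = (-6, 12, -12); a normal to Π is KM × KN = (-72, 54, 90).
Using K: Π has equation -72x + 54y + 90z = -18.
cos θ = |n₁·n₂| / (|n₁||n₂|) = |972| / (√16200 · √68).
θ = arccos(0.92609) ≈ 22.2°.

22.2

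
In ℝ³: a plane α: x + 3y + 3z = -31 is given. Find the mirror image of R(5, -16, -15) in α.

(11, 2, 3)

λ = (n·R − d)/|n|² = (-88 − (-31))/19 = -3.
Reflection = R − 2λn = (5, -16, -15) − (-6)·(1, 3, 3) = (11, 2, 3).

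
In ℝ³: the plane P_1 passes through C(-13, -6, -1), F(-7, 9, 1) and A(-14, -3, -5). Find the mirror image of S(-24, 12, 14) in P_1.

CF = (6, 15, 2), CA = (-1, 3, -4); a normal to P_1 is CF × CA = (-66, 22, 33).
Using C: P_1 has equation -66x + 22y + 33z = 693.
λ = (n·S − d)/|n|² = (2310 − 693)/5929 = 3/11.
Reflection = S − 2λn = (-24, 12, 14) − (6/11)·(-66, 22, 33) = (12, 0, -4).

(12, 0, -4)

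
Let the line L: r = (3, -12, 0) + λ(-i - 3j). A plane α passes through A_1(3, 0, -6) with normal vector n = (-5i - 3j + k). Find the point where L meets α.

α: n·r = n·A_1 gives -5x - 3y + z = -21.
Substitute r = (3, -12, 0) + t(-1, -3, 0) into the plane: 21 + 14t = -21, so t = -3.
Intersection: (3, -12, 0) + (-3)·(-1, -3, 0) = (6, -3, 0).

(6, -3, 0)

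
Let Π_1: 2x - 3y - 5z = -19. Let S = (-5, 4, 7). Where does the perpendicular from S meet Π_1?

Foot = S − λn with λ = (n·S − d)/|n|² = (-57 − (-19))/38 = -1.
Foot = (-5, 4, 7) − (-1)·(2, -3, -5) = (-3, 1, 2).

(-3, 1, 2)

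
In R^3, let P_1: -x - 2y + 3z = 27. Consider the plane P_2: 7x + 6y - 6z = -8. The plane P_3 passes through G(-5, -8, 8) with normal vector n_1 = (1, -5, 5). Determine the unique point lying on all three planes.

(10, -2, 11)

P_3: n_1·r = n_1·G gives x - 5y + 5z = 75.
Solving the 3×3 linear system -x - 2y + 3z = 27, 7x + 6y - 6z = -8, x - 5y + 5z = 75 (e.g. by elimination or Cramer's rule, determinant = -41) gives (10, -2, 11).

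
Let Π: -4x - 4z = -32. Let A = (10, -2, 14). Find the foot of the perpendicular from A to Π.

Foot = A − λn with λ = (n·A − d)/|n|² = (-96 − (-32))/32 = -2.
Foot = (10, -2, 14) − (-2)·(-4, 0, -4) = (2, -2, 6).

(2, -2, 6)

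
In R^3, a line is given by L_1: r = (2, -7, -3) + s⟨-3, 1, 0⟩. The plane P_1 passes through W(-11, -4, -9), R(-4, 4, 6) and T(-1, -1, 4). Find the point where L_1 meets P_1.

(-4, -5, -3)

WR = (7, 8, 15), WT = (10, 3, 13); a normal to P_1 is WR × WT = (59, 59, -59).
Using W: P_1 has equation 59x + 59y - 59z = -354.
Substitute r = (2, -7, -3) + t(-3, 1, 0) into the plane: -118 + (-118)t = -354, so t = 2.
Intersection: (2, -7, -3) + 2·(-3, 1, 0) = (-4, -5, -3).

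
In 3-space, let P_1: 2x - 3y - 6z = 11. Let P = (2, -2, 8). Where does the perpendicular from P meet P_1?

Foot = P − λn with λ = (n·P − d)/|n|² = (-38 − 11)/49 = -1.
Foot = (2, -2, 8) − (-1)·(2, -3, -6) = (4, -5, 2).

(4, -5, 2)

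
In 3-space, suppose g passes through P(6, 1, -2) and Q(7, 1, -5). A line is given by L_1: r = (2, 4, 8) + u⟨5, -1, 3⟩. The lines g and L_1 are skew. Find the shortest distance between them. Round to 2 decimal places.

A direction vector for g is Q − P = (1, 0, -3).
Common perpendicular direction n = (1, 0, -3) × (5, -1, 3) = (-3, -18, -1).
With w = (2, 4, 8) − (6, 1, -2) = (-4, 3, 10), w · n = -52.
Distance = |w · n| / |n| = |-52| / √334 ≈ 2.85.

2.85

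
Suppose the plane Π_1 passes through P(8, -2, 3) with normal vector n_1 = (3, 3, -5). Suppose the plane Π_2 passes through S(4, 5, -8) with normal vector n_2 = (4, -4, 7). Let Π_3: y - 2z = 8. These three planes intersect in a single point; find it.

Π_1: n_1·r = n_1·P gives 3x + 3y - 5z = 3.
Π_2: n_2·r = n_2·S gives 4x - 4y + 7z = -60.
Solving the 3×3 linear system 3x + 3y - 5z = 3, 4x - 4y + 7z = -60, y - 2z = 8 (e.g. by elimination or Cramer's rule, determinant = 7) gives (-7, 8, 0).

(-7, 8, 0)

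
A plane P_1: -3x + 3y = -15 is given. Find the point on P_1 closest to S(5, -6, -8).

(2, -3, -8)

Foot = S − λn with λ = (n·S − d)/|n|² = (-33 − (-15))/18 = -1.
Foot = (5, -6, -8) − (-1)·(-3, 3, 0) = (2, -3, -8).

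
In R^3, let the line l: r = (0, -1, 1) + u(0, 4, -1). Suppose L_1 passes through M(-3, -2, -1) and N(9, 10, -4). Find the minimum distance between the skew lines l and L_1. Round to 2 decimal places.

2.18

A direction vector for L_1 is N − M = (12, 12, -3).
Common perpendicular direction n = (0, 4, -1) × (12, 12, -3) = (0, -12, -48).
With w = (-3, -2, -1) − (0, -1, 1) = (-3, -1, -2), w · n = 108.
Distance = |w · n| / |n| = |108| / √2448 ≈ 2.18.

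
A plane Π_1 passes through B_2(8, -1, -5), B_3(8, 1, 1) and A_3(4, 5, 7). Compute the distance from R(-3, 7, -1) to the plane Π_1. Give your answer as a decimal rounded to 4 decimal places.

1.0000

B_2B_3 = (0, 2, 6), B_2A_3 = (-4, 6, 12); a normal to Π_1 is B_2B_3 × B_2A_3 = (-12, -24, 8).
Using B_2: Π_1 has equation -12x - 24y + 8z = -112.
n·R − d = (-12)·(-3) + (-24)·(7) + (8)·(-1) − (-112) = -28; |n| = √784.
Distance = |-28| / √784 = 28/√784 ≈ 1.0000.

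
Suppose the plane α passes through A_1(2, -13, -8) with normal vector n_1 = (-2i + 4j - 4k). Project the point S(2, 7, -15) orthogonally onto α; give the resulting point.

(8, -5, -3)

α: n_1·r = n_1·A_1 gives -2x + 4y - 4z = -24.
Foot = S − λn with λ = (n·S − d)/|n|² = (84 − (-24))/36 = 3.
Foot = (2, 7, -15) − 3·(-2, 4, -4) = (8, -5, -3).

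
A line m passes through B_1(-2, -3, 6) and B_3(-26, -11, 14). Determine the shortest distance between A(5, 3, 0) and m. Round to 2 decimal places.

A direction vector for m is B_3 − B_1 = (-24, -8, 8).
Taking (-2, -3, 6) on m with direction v = (-24, -8, 8): w = A − (-2, -3, 6) = (7, 6, -6), and w × v = (0, 88, 88).
Distance = |w × v| / |v| = √15488 / √704 ≈ 4.69.

4.69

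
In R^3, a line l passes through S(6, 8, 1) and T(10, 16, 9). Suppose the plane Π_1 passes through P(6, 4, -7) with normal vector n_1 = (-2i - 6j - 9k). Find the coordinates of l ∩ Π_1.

(3, 2, -5)

A direction vector for l is T − S = (4, 8, 8).
Π_1: n_1·r = n_1·P gives -2x - 6y - 9z = 27.
Substitute r = (6, 8, 1) + t(4, 8, 8) into the plane: -69 + (-128)t = 27, so t = -3/4.
Intersection: (6, 8, 1) + (-3/4)·(4, 8, 8) = (3, 2, -5).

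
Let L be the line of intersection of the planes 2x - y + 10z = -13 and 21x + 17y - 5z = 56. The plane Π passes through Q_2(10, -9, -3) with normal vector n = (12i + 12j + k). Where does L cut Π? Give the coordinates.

Direction of L: (2, -1, 10) × (21, 17, -5) = (-165, 220, 55).
A point on L: solving the two plane equations with x = -3 gives (-3, 7, 0).
Π: n·r = n·Q_2 gives 12x + 12y + z = 9.
Substitute r = (-3, 7, 0) + t(-165, 220, 55) into the plane: 48 + 715t = 9, so t = -3/55.
Intersection: (-3, 7, 0) + (-3/55)·(-165, 220, 55) = (6, -5, -3).

(6, -5, -3)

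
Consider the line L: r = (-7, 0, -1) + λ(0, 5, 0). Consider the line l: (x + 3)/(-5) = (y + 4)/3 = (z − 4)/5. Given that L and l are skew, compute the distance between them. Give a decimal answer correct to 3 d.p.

l has direction (-5, 3, 5) through (-3, -4, 4).
Common perpendicular direction n = (0, 5, 0) × (-5, 3, 5) = (25, 0, 25).
With w = (-3, -4, 4) − (-7, 0, -1) = (4, -4, 5), w · n = 225.
Distance = |w · n| / |n| = |225| / √1250 ≈ 6.364.

6.364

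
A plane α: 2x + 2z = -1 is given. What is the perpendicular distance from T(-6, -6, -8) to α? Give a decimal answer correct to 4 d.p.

9.5459

n·T − d = (2)·(-6) + (0)·(-6) + (2)·(-8) − (-1) = -27; |n| = √8.
Distance = |-27| / √8 = 27/√8 ≈ 9.5459.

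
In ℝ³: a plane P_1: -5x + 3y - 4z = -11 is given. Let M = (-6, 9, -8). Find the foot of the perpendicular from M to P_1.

(4, 3, 0)

Foot = M − λn with λ = (n·M − d)/|n|² = (89 − (-11))/50 = 2.
Foot = (-6, 9, -8) − 2·(-5, 3, -4) = (4, 3, 0).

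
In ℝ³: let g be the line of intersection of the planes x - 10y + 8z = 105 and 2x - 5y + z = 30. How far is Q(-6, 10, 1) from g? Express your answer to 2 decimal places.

Direction of g: (1, -10, 8) × (2, -5, 1) = (30, 15, 15).
A point on g: solving the two plane equations with x = -5 gives (-5, -7, 5).
Taking (-5, -7, 5) on g with direction v = (30, 15, 15): w = Q − (-5, -7, 5) = (-1, 17, -4), and w × v = (315, -105, -525).
Distance = |w × v| / |v| = √385875 / √1350 ≈ 16.91.

16.91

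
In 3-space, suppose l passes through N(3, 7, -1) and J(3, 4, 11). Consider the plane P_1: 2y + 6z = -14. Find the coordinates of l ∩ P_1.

A direction vector for l is J − N = (0, -3, 12).
Substitute r = (3, 7, -1) + t(0, -3, 12) into the plane: 8 + 66t = -14, so t = -1/3.
Intersection: (3, 7, -1) + (-1/3)·(0, -3, 12) = (3, 8, -5).

(3, 8, -5)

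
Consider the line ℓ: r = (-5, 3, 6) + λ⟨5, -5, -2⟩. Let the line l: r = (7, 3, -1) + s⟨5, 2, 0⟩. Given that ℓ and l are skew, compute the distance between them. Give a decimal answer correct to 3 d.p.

5.380

Common perpendicular direction n = (5, -5, -2) × (5, 2, 0) = (4, -10, 35).
With w = (7, 3, -1) − (-5, 3, 6) = (12, 0, -7), w · n = -197.
Distance = |w · n| / |n| = |-197| / √1341 ≈ 5.380.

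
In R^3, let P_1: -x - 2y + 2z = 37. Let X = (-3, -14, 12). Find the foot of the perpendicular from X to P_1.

Foot = X − λn with λ = (n·X − d)/|n|² = (55 − 37)/9 = 2.
Foot = (-3, -14, 12) − 2·(-1, -2, 2) = (-1, -10, 8).

(-1, -10, 8)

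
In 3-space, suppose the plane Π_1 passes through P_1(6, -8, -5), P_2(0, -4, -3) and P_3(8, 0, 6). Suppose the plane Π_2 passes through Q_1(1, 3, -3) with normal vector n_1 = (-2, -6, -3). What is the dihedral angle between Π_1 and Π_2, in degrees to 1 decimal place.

P_1P_2 = (-6, 4, 2), P_1P_3 = (2, 8, 11); a normal to Π_1 is P_1P_2 × P_1P_3 = (28, 70, -56).
Using P_1: Π_1 has equation 28x + 70y - 56z = -112.
Π_2: n_1·r = n_1·Q_1 gives -2x - 6y - 3z = -11.
cos θ = |n₁·n₂| / (|n₁||n₂|) = |-308| / (√8820 · √49).
θ = arccos(0.46851) ≈ 62.1°.

62.1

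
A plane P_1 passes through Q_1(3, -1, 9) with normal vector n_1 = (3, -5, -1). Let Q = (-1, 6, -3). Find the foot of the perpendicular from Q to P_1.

(2, 1, -4)

P_1: n_1·r = n_1·Q_1 gives 3x - 5y - z = 5.
Foot = Q − λn with λ = (n·Q − d)/|n|² = (-30 − 5)/35 = -1.
Foot = (-1, 6, -3) − (-1)·(3, -5, -1) = (2, 1, -4).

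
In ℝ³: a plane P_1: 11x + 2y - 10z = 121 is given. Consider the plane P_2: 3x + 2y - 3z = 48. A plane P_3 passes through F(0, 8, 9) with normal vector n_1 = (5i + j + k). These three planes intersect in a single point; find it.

(3, 9, -7)

P_3: n_1·r = n_1·F gives 5x + y + z = 17.
Solving the 3×3 linear system 11x + 2y - 10z = 121, 3x + 2y - 3z = 48, 5x + y + z = 17 (e.g. by elimination or Cramer's rule, determinant = 89) gives (3, 9, -7).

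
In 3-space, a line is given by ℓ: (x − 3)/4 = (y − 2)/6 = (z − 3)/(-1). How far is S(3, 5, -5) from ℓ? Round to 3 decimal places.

7.762

ℓ has direction (4, 6, -1) through (3, 2, 3).
Taking (3, 2, 3) on ℓ with direction v = (4, 6, -1): w = S − (3, 2, 3) = (0, 3, -8), and w × v = (45, -32, -12).
Distance = |w × v| / |v| = √3193 / √53 ≈ 7.762.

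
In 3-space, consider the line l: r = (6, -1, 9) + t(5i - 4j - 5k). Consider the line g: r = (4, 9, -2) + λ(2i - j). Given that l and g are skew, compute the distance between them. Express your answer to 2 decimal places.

10.63

Common perpendicular direction n = (5, -4, -5) × (2, -1, 0) = (-5, -10, 3).
With w = (4, 9, -2) − (6, -1, 9) = (-2, 10, -11), w · n = -123.
Distance = |w · n| / |n| = |-123| / √134 ≈ 10.63.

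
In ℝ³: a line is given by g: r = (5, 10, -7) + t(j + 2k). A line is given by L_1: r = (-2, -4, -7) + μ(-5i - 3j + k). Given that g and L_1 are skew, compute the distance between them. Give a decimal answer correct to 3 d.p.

6.899

Common perpendicular direction n = (0, 1, 2) × (-5, -3, 1) = (7, -10, 5).
With w = (-2, -4, -7) − (5, 10, -7) = (-7, -14, 0), w · n = 91.
Distance = |w · n| / |n| = |91| / √174 ≈ 6.899.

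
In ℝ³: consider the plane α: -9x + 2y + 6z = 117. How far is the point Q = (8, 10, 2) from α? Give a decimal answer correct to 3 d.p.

14.273

n·Q − d = (-9)·(8) + (2)·(10) + (6)·(2) − 117 = -157; |n| = √121.
Distance = |-157| / √121 = 157/√121 ≈ 14.273.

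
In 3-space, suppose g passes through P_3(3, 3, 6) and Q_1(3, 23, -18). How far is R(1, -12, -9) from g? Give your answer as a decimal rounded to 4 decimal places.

A direction vector for g is Q_1 − P_3 = (0, 20, -24).
Taking (3, 3, 6) on g with direction v = (0, 20, -24): w = R − (3, 3, 6) = (-2, -15, -15), and w × v = (660, -48, -40).
Distance = |w × v| / |v| = √439504 / √976 ≈ 21.2205.

21.2205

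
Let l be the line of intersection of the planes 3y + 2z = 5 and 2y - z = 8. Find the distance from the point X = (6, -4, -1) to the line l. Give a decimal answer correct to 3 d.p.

7.071

Direction of l: (0, 3, 2) × (0, 2, -1) = (-7, 0, 0).
A point on l: solving the two plane equations with x = 0 gives (0, 3, -2).
Taking (0, 3, -2) on l with direction v = (-7, 0, 0): w = X − (0, 3, -2) = (6, -7, 1), and w × v = (0, -7, -49).
Distance = |w × v| / |v| = √2450 / √49 ≈ 7.071.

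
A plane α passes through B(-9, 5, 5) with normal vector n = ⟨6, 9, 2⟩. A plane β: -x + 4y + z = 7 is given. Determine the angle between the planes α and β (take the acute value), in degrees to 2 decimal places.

α: n·r = n·B gives 6x + 9y + 2z = 1.
cos θ = |n₁·n₂| / (|n₁||n₂|) = |32| / (√121 · √18).
θ = arccos(0.68568) ≈ 46.71°.

46.71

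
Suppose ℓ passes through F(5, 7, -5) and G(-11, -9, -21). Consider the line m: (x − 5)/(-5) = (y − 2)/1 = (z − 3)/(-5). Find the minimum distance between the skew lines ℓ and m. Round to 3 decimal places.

A direction vector for ℓ is G − F = (-16, -16, -16).
m has direction (-5, 1, -5) through (5, 2, 3).
Common perpendicular direction n = (-16, -16, -16) × (-5, 1, -5) = (96, 0, -96).
With w = (5, 2, 3) − (5, 7, -5) = (0, -5, 8), w · n = -768.
Distance = |w · n| / |n| = |-768| / √18432 ≈ 5.657.

5.657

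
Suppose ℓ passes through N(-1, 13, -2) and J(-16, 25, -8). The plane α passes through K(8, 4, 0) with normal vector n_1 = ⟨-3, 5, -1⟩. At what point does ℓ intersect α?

(9, 5, 2)

A direction vector for ℓ is J − N = (-15, 12, -6).
α: n_1·r = n_1·K gives -3x + 5y - z = -4.
Substitute r = (-1, 13, -2) + t(-15, 12, -6) into the plane: 70 + 111t = -4, so t = -2/3.
Intersection: (-1, 13, -2) + (-2/3)·(-15, 12, -6) = (9, 5, 2).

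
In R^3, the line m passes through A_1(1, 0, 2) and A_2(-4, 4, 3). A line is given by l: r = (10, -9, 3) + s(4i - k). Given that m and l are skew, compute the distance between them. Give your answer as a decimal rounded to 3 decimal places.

A direction vector for m is A_2 − A_1 = (-5, 4, 1).
Common perpendicular direction n = (-5, 4, 1) × (4, 0, -1) = (-4, -1, -16).
With w = (10, -9, 3) − (1, 0, 2) = (9, -9, 1), w · n = -43.
Distance = |w · n| / |n| = |-43| / √273 ≈ 2.602.

2.602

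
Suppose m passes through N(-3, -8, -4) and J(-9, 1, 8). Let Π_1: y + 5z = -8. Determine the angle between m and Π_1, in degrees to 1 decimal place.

A direction vector for m is J − N = (-6, 9, 12).
sin θ = |n·v| / (|n||v|) = |69| / (√26 · √261) = 0.83761.
θ ≈ 56.9°.

56.9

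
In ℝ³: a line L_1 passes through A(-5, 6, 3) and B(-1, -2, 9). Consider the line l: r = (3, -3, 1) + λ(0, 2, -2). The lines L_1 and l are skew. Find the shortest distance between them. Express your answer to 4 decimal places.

A direction vector for L_1 is B − A = (4, -8, 6).
Common perpendicular direction n = (4, -8, 6) × (0, 2, -2) = (4, 8, 8).
With w = (3, -3, 1) − (-5, 6, 3) = (8, -9, -2), w · n = -56.
Distance = |w · n| / |n| = |-56| / √144 ≈ 4.6667.

4.6667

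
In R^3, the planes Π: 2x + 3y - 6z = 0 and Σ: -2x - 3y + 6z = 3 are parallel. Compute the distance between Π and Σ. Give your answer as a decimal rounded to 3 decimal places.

0.429

Rescale Σ by 1/(-1): 2x + 3y - 6z = -3. Then distance = |0 − (-3)| / √49 ≈ 0.429.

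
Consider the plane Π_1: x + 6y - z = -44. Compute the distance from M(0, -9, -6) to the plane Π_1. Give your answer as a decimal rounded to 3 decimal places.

0.649

n·M − d = (1)·(0) + (6)·(-9) + (-1)·(-6) − (-44) = -4; |n| = √38.
Distance = |-4| / √38 = 4/√38 ≈ 0.649.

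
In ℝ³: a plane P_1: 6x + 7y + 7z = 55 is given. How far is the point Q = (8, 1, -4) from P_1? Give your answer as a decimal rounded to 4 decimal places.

n·Q − d = (6)·(8) + (7)·(1) + (7)·(-4) − 55 = -28; |n| = √134.
Distance = |-28| / √134 = 28/√134 ≈ 2.4188.

2.4188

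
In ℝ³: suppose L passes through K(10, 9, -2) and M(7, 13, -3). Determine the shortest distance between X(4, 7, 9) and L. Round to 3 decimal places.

A direction vector for L is M − K = (-3, 4, -1).
Taking (10, 9, -2) on L with direction v = (-3, 4, -1): w = X − (10, 9, -2) = (-6, -2, 11), and w × v = (-42, -39, -30).
Distance = |w × v| / |v| = √4185 / √26 ≈ 12.687.

12.687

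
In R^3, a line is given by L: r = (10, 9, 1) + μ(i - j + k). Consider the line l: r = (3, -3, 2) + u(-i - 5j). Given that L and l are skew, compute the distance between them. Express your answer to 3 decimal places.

3.683

Common perpendicular direction n = (1, -1, 1) × (-1, -5, 0) = (5, -1, -6).
With w = (3, -3, 2) − (10, 9, 1) = (-7, -12, 1), w · n = -29.
Distance = |w · n| / |n| = |-29| / √62 ≈ 3.683.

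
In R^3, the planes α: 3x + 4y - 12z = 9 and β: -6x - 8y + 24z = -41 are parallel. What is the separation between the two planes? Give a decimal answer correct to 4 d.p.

0.8846

Rescale β by 1/(-2): 3x + 4y - 12z = 41/2. Then distance = |9 − (41/2)| / √169 ≈ 0.8846.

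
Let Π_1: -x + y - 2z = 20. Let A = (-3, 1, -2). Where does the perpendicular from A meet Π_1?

(-5, 3, -6)

Foot = A − λn with λ = (n·A − d)/|n|² = (8 − 20)/6 = -2.
Foot = (-3, 1, -2) − (-2)·(-1, 1, -2) = (-5, 3, -6).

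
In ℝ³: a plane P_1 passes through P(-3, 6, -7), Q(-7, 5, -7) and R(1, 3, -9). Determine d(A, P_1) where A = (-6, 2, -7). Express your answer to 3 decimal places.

PQ = (-4, -1, 0), PR = (4, -3, -2); a normal to P_1 is PQ × PR = (2, -8, 16).
Using P: P_1 has equation 2x - 8y + 16z = -166.
n·A − d = (2)·(-6) + (-8)·(2) + (16)·(-7) − (-166) = 26; |n| = √324.
Distance = |26| / √324 = 26/√324 ≈ 1.444.

1.444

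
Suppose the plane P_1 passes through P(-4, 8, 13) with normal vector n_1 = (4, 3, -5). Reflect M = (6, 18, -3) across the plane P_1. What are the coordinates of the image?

(-18, 0, 27)

P_1: n_1·r = n_1·P gives 4x + 3y - 5z = -57.
λ = (n·M − d)/|n|² = (93 − (-57))/50 = 3.
Reflection = M − 2λn = (6, 18, -3) − 6·(4, 3, -5) = (-18, 0, 27).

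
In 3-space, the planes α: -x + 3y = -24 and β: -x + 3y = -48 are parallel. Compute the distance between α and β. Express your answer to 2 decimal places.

7.59

Same normal n = (-1, 3, 0) with |n| = √10; distance = |-24 − (-48)| / |n| = 24/√10 ≈ 7.59.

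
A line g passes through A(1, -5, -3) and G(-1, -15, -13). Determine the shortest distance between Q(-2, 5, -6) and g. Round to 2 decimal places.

A direction vector for g is G − A = (-2, -10, -10).
Taking (1, -5, -3) on g with direction v = (-2, -10, -10): w = Q − (1, -5, -3) = (-3, 10, -3), and w × v = (-130, -24, 50).
Distance = |w × v| / |v| = √19976 / √204 ≈ 9.90.

9.90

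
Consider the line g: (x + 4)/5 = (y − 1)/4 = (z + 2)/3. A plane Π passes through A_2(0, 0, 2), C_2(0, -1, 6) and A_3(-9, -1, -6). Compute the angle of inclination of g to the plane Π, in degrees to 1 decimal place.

g has direction (5, 4, 3) through (-4, 1, -2).
A_2C_2 = (0, -1, 4), A_2A_3 = (-9, -1, -8); a normal to Π is A_2C_2 × A_2A_3 = (12, -36, -9).
Using A_2: Π has equation 12x - 36y - 9z = -18.
sin θ = |n·v| / (|n||v|) = |-111| / (√1521 · √50) = 0.40251.
θ ≈ 23.7°.

23.7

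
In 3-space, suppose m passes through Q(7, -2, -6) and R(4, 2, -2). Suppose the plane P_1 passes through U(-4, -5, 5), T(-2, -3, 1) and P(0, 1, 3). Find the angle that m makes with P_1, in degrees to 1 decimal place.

A direction vector for m is R − Q = (-3, 4, 4).
UT = (2, 2, -4), UP = (4, 6, -2); a normal to P_1 is UT × UP = (20, -12, 4).
Using U: P_1 has equation 20x - 12y + 4z = 0.
sin θ = |n·v| / (|n||v|) = |-92| / (√560 · √41) = 0.60716.
θ ≈ 37.4°.

37.4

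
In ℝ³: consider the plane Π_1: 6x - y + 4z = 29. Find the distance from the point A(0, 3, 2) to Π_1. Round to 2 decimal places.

3.30

n·A − d = (6)·(0) + (-1)·(3) + (4)·(2) − 29 = -24; |n| = √53.
Distance = |-24| / √53 = 24/√53 ≈ 3.30.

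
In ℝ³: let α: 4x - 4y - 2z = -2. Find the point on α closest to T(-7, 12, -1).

Foot = T − λn with λ = (n·T − d)/|n|² = (-74 − (-2))/36 = -2.
Foot = (-7, 12, -1) − (-2)·(4, -4, -2) = (1, 4, -5).

(1, 4, -5)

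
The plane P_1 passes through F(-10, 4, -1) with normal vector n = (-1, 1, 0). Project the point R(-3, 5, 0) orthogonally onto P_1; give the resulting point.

(-6, 8, 0)

P_1: n·r = n·F gives -x + y = 14.
Foot = R − λn with λ = (n·R − d)/|n|² = (8 − 14)/2 = -3.
Foot = (-3, 5, 0) − (-3)·(-1, 1, 0) = (-6, 8, 0).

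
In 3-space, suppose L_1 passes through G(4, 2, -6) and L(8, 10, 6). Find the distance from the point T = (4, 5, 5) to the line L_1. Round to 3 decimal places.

4.621

A direction vector for L_1 is L − G = (4, 8, 12).
Taking (4, 2, -6) on L_1 with direction v = (4, 8, 12): w = T − (4, 2, -6) = (0, 3, 11), and w × v = (-52, 44, -12).
Distance = |w × v| / |v| = √4784 / √224 ≈ 4.621.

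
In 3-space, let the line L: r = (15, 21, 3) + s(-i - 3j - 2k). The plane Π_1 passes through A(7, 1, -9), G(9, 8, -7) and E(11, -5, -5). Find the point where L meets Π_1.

AG = (2, 7, 2), AE = (4, -6, 4); a normal to Π_1 is AG × AE = (40, 0, -40).
Using A: Π_1 has equation 40x - 40z = 640.
Substitute r = (15, 21, 3) + t(-1, -3, -2) into the plane: 480 + 40t = 640, so t = 4.
Intersection: (15, 21, 3) + 4·(-1, -3, -2) = (11, 9, -5).

(11, 9, -5)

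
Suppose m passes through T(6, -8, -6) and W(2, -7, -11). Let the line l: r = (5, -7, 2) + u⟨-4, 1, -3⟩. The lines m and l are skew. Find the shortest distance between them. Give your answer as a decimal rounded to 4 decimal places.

A direction vector for m is W − T = (-4, 1, -5).
Common perpendicular direction n = (-4, 1, -5) × (-4, 1, -3) = (2, 8, 0).
With w = (5, -7, 2) − (6, -8, -6) = (-1, 1, 8), w · n = 6.
Distance = |w · n| / |n| = |6| / √68 ≈ 0.7276.

0.7276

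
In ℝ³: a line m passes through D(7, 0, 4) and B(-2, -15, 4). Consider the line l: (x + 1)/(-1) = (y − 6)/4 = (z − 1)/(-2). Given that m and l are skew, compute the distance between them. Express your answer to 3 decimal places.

3.153

A direction vector for m is B − D = (-9, -15, 0).
l has direction (-1, 4, -2) through (-1, 6, 1).
Common perpendicular direction n = (-9, -15, 0) × (-1, 4, -2) = (30, -18, -51).
With w = (-1, 6, 1) − (7, 0, 4) = (-8, 6, -3), w · n = -195.
Distance = |w · n| / |n| = |-195| / √3825 ≈ 3.153.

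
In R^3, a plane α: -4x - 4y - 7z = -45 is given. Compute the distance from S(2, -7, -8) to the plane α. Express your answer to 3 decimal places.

n·S − d = (-4)·(2) + (-4)·(-7) + (-7)·(-8) − (-45) = 121; |n| = √81.
Distance = |121| / √81 = 121/√81 ≈ 13.444.

13.444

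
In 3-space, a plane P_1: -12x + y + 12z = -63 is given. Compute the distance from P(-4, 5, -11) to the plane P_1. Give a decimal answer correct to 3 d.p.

n·P − d = (-12)·(-4) + (1)·(5) + (12)·(-11) − (-63) = -16; |n| = √289.
Distance = |-16| / √289 = 16/√289 ≈ 0.941.

0.941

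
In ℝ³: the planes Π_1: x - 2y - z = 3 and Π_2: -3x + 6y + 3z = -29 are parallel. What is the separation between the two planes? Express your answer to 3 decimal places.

Rescale Π_2 by 1/(-3): x - 2y - z = 29/3. Then distance = |3 − (29/3)| / √6 ≈ 2.722.

2.722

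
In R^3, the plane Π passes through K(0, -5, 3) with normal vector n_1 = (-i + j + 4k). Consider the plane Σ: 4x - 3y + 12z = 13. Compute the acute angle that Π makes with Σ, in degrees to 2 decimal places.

Π: n_1·r = n_1·K gives -x + y + 4z = 7.
cos θ = |n₁·n₂| / (|n₁||n₂|) = |41| / (√18 · √169).
θ = arccos(0.74337) ≈ 41.98°.

41.98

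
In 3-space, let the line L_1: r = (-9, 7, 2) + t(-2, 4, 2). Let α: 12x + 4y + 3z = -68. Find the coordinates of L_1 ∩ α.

(-3, -5, -4)

Substitute r = (-9, 7, 2) + t(-2, 4, 2) into the plane: -74 + (-2)t = -68, so t = -3.
Intersection: (-9, 7, 2) + (-3)·(-2, 4, 2) = (-3, -5, -4).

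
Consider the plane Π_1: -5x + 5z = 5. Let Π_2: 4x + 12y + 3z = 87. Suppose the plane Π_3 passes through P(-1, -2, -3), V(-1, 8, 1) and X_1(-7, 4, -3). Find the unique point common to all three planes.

PV = (0, 10, 4), PX_1 = (-6, 6, 0); a normal to Π_3 is PV × PX_1 = (-24, -24, 60).
Using P: Π_3 has equation -24x - 24y + 60z = -108.
Solving the 3×3 linear system -5x + 5z = 5, 4x + 12y + 3z = 87, -24x - 24y + 60z = -108 (e.g. by elimination or Cramer's rule, determinant = -3000) gives (0, 7, 1).

(0, 7, 1)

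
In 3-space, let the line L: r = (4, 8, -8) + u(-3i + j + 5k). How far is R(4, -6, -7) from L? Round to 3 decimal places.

Taking (4, 8, -8) on L with direction v = (-3, 1, 5): w = R − (4, 8, -8) = (0, -14, 1), and w × v = (-71, -3, -42).
Distance = |w × v| / |v| = √6814 / √35 ≈ 13.953.

13.953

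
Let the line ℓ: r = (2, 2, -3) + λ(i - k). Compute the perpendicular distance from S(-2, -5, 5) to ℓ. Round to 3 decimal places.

7.550

Taking (2, 2, -3) on ℓ with direction v = (1, 0, -1): w = S − (2, 2, -3) = (-4, -7, 8), and w × v = (7, 4, 7).
Distance = |w × v| / |v| = √114 / √2 ≈ 7.550.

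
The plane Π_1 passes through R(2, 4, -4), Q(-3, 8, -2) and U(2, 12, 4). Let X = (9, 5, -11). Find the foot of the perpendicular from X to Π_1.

RQ = (-5, 4, 2), RU = (0, 8, 8); a normal to Π_1 is RQ × RU = (16, 40, -40).
Using R: Π_1 has equation 16x + 40y - 40z = 352.
Foot = X − λn with λ = (n·X − d)/|n|² = (784 − 352)/3456 = 1/8.
Foot = (9, 5, -11) − (1/8)·(16, 40, -40) = (7, 0, -6).

(7, 0, -6)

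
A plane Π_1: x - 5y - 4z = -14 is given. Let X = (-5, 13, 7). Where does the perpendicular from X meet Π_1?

Foot = X − λn with λ = (n·X − d)/|n|² = (-98 − (-14))/42 = -2.
Foot = (-5, 13, 7) − (-2)·(1, -5, -4) = (-3, 3, -1).

(-3, 3, -1)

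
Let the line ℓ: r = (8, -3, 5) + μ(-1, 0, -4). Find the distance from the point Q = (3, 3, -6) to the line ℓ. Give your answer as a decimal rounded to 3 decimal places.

6.385

Taking (8, -3, 5) on ℓ with direction v = (-1, 0, -4): w = Q − (8, -3, 5) = (-5, 6, -11), and w × v = (-24, -9, 6).
Distance = |w × v| / |v| = √693 / √17 ≈ 6.385.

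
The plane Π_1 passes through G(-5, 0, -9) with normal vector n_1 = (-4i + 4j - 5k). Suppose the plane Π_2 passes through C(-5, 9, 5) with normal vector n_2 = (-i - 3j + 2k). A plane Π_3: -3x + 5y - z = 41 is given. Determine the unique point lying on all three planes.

Π_1: n_1·r = n_1·G gives -4x + 4y - 5z = 65.
Π_2: n_2·r = n_2·C gives -x - 3y + 2z = -12.
Solving the 3×3 linear system -4x + 4y - 5z = 65, -x - 3y + 2z = -12, -3x + 5y - z = 41 (e.g. by elimination or Cramer's rule, determinant = 70) gives (-7, 3, -5).

(-7, 3, -5)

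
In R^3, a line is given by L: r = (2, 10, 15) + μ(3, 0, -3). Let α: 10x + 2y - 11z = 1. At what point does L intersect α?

(8, 10, 9)

Substitute r = (2, 10, 15) + t(3, 0, -3) into the plane: -125 + 63t = 1, so t = 2.
Intersection: (2, 10, 15) + 2·(3, 0, -3) = (8, 10, 9).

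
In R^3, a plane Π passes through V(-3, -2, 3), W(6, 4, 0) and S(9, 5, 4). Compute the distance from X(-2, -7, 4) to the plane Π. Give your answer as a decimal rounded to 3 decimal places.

4.564

VW = (9, 6, -3), VS = (12, 7, 1); a normal to Π is VW × VS = (27, -45, -9).
Using V: Π has equation 27x - 45y - 9z = -18.
n·X − d = (27)·(-2) + (-45)·(-7) + (-9)·(4) − (-18) = 243; |n| = √2835.
Distance = |243| / √2835 = 243/√2835 ≈ 4.564.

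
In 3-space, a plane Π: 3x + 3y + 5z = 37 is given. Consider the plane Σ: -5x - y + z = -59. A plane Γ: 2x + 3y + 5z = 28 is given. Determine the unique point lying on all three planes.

(9, 10, -4)

Solving the 3×3 linear system 3x + 3y + 5z = 37, -5x - y + z = -59, 2x + 3y + 5z = 28 (e.g. by elimination or Cramer's rule, determinant = -8) gives (9, 10, -4).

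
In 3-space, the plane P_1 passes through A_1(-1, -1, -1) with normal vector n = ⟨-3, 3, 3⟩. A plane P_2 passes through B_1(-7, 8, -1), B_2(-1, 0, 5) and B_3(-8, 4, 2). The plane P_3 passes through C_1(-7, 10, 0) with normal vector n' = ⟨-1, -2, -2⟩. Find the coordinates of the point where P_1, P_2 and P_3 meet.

P_1: n·r = n·A_1 gives -3x + 3y + 3z = -3.
B_1B_2 = (6, -8, 6), B_1B_3 = (-1, -4, 3); a normal to P_2 is B_1B_2 × B_1B_3 = (0, -24, -32).
Using B_1: P_2 has equation -24y - 32z = -160.
P_3: n'·r = n'·C_1 gives -x - 2y - 2z = -13.
Solving the 3×3 linear system -3x + 3y + 3z = -3, -24y - 32z = -160, -x - 2y - 2z = -13 (e.g. by elimination or Cramer's rule, determinant = 72) gives (5, -4, 8).

(5, -4, 8)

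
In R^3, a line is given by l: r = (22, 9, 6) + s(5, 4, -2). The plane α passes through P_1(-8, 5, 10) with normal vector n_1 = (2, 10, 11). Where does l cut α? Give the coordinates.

α: n_1·r = n_1·P_1 gives 2x + 10y + 11z = 144.
Substitute r = (22, 9, 6) + t(5, 4, -2) into the plane: 200 + 28t = 144, so t = -2.
Intersection: (22, 9, 6) + (-2)·(5, 4, -2) = (12, 1, 10).

(12, 1, 10)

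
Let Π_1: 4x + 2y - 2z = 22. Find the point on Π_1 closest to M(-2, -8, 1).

Foot = M − λn with λ = (n·M − d)/|n|² = (-26 − 22)/24 = -2.
Foot = (-2, -8, 1) − (-2)·(4, 2, -2) = (6, -4, -3).

(6, -4, -3)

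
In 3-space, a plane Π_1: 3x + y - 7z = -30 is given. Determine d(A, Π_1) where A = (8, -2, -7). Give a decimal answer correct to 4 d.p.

n·A − d = (3)·(8) + (1)·(-2) + (-7)·(-7) − (-30) = 101; |n| = √59.
Distance = |101| / √59 = 101/√59 ≈ 13.1491.

13.1491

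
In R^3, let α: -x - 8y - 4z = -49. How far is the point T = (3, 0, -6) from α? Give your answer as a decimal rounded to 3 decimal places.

7.778

n·T − d = (-1)·(3) + (-8)·(0) + (-4)·(-6) − (-49) = 70; |n| = √81.
Distance = |70| / √81 = 70/√81 ≈ 7.778.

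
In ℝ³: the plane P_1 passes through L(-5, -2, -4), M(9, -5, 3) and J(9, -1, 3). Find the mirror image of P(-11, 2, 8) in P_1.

LM = (14, -3, 7), LJ = (14, 1, 7); a normal to P_1 is LM × LJ = (-28, 0, 56).
Using L: P_1 has equation -28x + 56z = -84.
λ = (n·P − d)/|n|² = (756 − (-84))/3920 = 3/14.
Reflection = P − 2λn = (-11, 2, 8) − (3/7)·(-28, 0, 56) = (1, 2, -16).

(1, 2, -16)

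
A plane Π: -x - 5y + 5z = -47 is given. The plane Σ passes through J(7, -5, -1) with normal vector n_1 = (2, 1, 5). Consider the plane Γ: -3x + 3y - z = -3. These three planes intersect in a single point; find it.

Σ: n_1·r = n_1·J gives 2x + y + 5z = 4.
Solving the 3×3 linear system -x - 5y + 5z = -47, 2x + y + 5z = 4, -3x + 3y - z = -3 (e.g. by elimination or Cramer's rule, determinant = 126) gives (7, 5, -3).

(7, 5, -3)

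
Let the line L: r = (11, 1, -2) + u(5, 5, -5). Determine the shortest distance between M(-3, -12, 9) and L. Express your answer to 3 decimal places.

2.160

Taking (11, 1, -2) on L with direction v = (5, 5, -5): w = M − (11, 1, -2) = (-14, -13, 11), and w × v = (10, -15, -5).
Distance = |w × v| / |v| = √350 / √75 ≈ 2.160.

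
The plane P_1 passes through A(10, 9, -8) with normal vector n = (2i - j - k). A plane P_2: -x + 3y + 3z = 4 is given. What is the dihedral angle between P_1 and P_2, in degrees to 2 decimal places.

41.47

P_1: n·r = n·A gives 2x - y - z = 19.
cos θ = |n₁·n₂| / (|n₁||n₂|) = |-8| / (√6 · √19).
θ = arccos(0.74927) ≈ 41.47°.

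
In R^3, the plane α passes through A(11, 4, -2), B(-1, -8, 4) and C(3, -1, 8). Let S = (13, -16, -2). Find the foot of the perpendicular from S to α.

(3, -8, -6)

AB = (-12, -12, 6), AC = (-8, -5, 10); a normal to α is AB × AC = (-90, 72, -36).
Using A: α has equation -90x + 72y - 36z = -630.
Foot = S − λn with λ = (n·S − d)/|n|² = (-2250 − (-630))/14580 = -1/9.
Foot = (13, -16, -2) − (-1/9)·(-90, 72, -36) = (3, -8, -6).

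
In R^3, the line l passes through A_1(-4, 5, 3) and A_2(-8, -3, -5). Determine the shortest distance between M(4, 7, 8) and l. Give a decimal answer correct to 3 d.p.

6.263

A direction vector for l is A_2 − A_1 = (-4, -8, -8).
Taking (-4, 5, 3) on l with direction v = (-4, -8, -8): w = M − (-4, 5, 3) = (8, 2, 5), and w × v = (24, 44, -56).
Distance = |w × v| / |v| = √5648 / √144 ≈ 6.263.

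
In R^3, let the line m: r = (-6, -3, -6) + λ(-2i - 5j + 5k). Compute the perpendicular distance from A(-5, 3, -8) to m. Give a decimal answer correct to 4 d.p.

Taking (-6, -3, -6) on m with direction v = (-2, -5, 5): w = A − (-6, -3, -6) = (1, 6, -2), and w × v = (20, -1, 7).
Distance = |w × v| / |v| = √450 / √54 ≈ 2.8868.

2.8868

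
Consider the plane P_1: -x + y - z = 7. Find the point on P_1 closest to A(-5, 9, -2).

Foot = A − λn with λ = (n·A − d)/|n|² = (16 − 7)/3 = 3.
Foot = (-5, 9, -2) − 3·(-1, 1, -1) = (-2, 6, 1).

(-2, 6, 1)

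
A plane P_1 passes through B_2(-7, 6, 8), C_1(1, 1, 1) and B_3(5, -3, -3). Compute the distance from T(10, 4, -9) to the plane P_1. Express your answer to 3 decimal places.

B_2C_1 = (8, -5, -7), B_2B_3 = (12, -9, -11); a normal to P_1 is B_2C_1 × B_2B_3 = (-8, 4, -12).
Using B_2: P_1 has equation -8x + 4y - 12z = -16.
n·T − d = (-8)·(10) + (4)·(4) + (-12)·(-9) − (-16) = 60; |n| = √224.
Distance = |60| / √224 = 60/√224 ≈ 4.009.

4.009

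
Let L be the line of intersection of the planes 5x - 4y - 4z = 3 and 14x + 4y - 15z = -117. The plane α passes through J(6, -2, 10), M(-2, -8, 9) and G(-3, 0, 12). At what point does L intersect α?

(3, -6, 9)

Direction of L: (5, -4, -4) × (14, 4, -15) = (76, 19, 76).
A point on L: solving the two plane equations with x = -9 gives (-9, -9, -3).
JM = (-8, -6, -1), JG = (-9, 2, 2); a normal to α is JM × JG = (-10, 25, -70).
Using J: α has equation -10x + 25y - 70z = -810.
Substitute r = (-9, -9, -3) + t(76, 19, 76) into the plane: 75 + (-5605)t = -810, so t = 3/19.
Intersection: (-9, -9, -3) + (3/19)·(76, 19, 76) = (3, -6, 9).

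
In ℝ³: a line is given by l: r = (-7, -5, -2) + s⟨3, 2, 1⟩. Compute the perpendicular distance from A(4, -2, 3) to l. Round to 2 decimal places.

4.09

Taking (-7, -5, -2) on l with direction v = (3, 2, 1): w = A − (-7, -5, -2) = (11, 3, 5), and w × v = (-7, 4, 13).
Distance = |w × v| / |v| = √234 / √14 ≈ 4.09.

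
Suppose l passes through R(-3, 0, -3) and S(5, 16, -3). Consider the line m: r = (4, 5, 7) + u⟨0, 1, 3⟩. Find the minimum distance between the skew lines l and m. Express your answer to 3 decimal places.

A direction vector for l is S − R = (8, 16, 0).
Common perpendicular direction n = (8, 16, 0) × (0, 1, 3) = (48, -24, 8).
With w = (4, 5, 7) − (-3, 0, -3) = (7, 5, 10), w · n = 296.
Distance = |w · n| / |n| = |296| / √2944 ≈ 5.455.

5.455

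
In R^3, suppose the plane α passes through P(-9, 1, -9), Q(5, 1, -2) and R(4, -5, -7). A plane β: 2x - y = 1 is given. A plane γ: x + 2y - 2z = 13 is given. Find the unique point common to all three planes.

(3, 5, 0)

PQ = (14, 0, 7), PR = (13, -6, 2); a normal to α is PQ × PR = (42, 63, -84).
Using P: α has equation 42x + 63y - 84z = 441.
Solving the 3×3 linear system 42x + 63y - 84z = 441, 2x - y = 1, x + 2y - 2z = 13 (e.g. by elimination or Cramer's rule, determinant = -84) gives (3, 5, 0).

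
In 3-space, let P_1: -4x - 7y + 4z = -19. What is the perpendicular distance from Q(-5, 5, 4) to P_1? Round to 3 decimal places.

n·Q − d = (-4)·(-5) + (-7)·(5) + (4)·(4) − (-19) = 20; |n| = √81.
Distance = |20| / √81 = 20/√81 ≈ 2.222.

2.222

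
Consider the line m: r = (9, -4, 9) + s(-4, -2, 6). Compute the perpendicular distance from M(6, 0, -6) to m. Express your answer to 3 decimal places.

10.859

Taking (9, -4, 9) on m with direction v = (-4, -2, 6): w = M − (9, -4, 9) = (-3, 4, -15), and w × v = (-6, 78, 22).
Distance = |w × v| / |v| = √6604 / √56 ≈ 10.859.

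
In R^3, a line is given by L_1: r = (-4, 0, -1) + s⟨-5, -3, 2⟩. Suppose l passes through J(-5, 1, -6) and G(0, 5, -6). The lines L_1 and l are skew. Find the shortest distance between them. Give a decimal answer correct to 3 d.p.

3.128

A direction vector for l is G − J = (5, 4, 0).
Common perpendicular direction n = (-5, -3, 2) × (5, 4, 0) = (-8, 10, -5).
With w = (-5, 1, -6) − (-4, 0, -1) = (-1, 1, -5), w · n = 43.
Distance = |w · n| / |n| = |43| / √189 ≈ 3.128.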